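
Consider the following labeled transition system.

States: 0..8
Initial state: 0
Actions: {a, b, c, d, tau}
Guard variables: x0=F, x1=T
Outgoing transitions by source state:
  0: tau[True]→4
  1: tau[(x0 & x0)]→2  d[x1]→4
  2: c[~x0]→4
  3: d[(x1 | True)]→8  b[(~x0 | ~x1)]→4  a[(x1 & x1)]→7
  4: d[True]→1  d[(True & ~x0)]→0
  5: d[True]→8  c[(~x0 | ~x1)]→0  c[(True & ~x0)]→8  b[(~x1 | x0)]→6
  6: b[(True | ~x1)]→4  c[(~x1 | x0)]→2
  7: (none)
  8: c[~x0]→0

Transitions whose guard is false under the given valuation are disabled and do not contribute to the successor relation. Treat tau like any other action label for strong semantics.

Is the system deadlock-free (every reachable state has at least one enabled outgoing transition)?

Reachable = {0,1,4}
  0: tau→4  [deg 1]
  1: d→4  [deg 1]
  4: d→0  d→1  [deg 2]

Answer: DEADLOCK-FREE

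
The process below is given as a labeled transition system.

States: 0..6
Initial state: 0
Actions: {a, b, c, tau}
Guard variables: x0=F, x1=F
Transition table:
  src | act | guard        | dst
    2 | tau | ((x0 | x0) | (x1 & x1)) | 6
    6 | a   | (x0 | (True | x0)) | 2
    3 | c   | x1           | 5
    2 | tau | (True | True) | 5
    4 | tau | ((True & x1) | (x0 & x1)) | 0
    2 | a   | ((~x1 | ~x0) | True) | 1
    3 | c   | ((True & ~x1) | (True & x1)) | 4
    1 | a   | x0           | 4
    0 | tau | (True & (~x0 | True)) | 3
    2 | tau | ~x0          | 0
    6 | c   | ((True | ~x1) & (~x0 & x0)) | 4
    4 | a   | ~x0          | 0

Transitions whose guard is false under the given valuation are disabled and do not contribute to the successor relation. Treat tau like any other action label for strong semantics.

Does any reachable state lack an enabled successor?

Answer: DEADLOCK-FREE

Working:
R = {0,3,4}
  0: tau→3  [1 exit(s)]
  3: c→4  [1 exit(s)]
  4: a→0  [1 exit(s)]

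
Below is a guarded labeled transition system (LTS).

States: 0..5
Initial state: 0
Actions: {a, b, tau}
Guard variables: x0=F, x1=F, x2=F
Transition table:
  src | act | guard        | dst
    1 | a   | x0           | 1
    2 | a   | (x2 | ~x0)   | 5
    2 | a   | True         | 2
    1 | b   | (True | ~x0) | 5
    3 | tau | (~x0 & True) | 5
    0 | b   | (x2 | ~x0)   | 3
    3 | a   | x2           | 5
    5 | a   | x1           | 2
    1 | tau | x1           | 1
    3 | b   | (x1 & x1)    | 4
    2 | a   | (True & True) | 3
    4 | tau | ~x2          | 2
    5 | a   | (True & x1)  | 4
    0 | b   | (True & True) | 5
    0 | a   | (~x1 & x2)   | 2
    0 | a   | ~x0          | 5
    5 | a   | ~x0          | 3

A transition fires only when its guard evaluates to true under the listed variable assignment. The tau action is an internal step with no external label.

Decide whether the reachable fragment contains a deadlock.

Answer: DEADLOCK-FREE

Analysis:
Reachable = {0,3,5}
  0: a→5  b→3  b→5  [deg 3]
  3: tau→5  [deg 1]
  5: a→3  [deg 1]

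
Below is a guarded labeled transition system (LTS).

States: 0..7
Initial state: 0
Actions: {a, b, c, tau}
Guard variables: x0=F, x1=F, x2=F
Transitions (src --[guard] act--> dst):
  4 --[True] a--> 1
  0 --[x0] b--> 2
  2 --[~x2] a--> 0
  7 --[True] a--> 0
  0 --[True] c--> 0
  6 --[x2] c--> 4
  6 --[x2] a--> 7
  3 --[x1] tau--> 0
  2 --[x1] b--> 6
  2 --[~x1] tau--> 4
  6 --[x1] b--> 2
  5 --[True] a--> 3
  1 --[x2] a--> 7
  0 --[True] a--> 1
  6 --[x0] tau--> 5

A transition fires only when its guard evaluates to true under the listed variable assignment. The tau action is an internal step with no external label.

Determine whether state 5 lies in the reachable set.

7 transition(s) survive guard evaluation.
depth 0: {0}
depth 1: {1}  total {0,1}
R = {0,1}

Answer: UNREACHABLE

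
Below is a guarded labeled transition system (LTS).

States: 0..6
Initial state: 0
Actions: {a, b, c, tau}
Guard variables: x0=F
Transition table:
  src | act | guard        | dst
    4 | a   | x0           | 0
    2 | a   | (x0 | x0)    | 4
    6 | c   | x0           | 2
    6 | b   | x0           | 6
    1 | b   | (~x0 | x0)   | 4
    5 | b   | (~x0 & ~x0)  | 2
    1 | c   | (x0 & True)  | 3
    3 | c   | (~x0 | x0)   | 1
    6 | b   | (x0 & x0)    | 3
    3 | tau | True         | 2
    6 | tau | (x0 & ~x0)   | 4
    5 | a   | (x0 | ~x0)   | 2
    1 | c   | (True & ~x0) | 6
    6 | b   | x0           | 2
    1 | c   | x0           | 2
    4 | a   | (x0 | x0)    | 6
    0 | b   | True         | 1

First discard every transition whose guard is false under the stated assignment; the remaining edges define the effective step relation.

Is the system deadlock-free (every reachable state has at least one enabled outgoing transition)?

Answer: DEADLOCK at state 4

Analysis:
R = {0,1,4,6}
  0: b→1  [1 exit(s)]
  1: b→4  c→6  [2 exit(s)]
  4: ∅  [STUCK]
  6: ∅  [STUCK]
witness 4: b·b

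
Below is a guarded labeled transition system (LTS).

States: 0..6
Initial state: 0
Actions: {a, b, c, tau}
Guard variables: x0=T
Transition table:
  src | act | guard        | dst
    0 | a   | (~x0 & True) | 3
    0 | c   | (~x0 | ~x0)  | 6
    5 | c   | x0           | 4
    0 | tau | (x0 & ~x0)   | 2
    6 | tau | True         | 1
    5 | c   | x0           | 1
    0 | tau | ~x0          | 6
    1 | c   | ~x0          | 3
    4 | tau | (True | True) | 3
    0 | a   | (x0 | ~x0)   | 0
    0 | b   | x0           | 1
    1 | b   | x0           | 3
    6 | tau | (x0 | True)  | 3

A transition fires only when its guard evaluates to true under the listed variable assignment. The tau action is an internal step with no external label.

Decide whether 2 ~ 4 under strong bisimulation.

Bisimulation quotient by refinement:
  P[0] = {{0,1,2,3,4,5,6}}
  P[1] = {{0},{1},{2,3},{4,6},{5}}
  P[2] = {{0},{1},{2,3},{4},{5},{6}}
6 equivalence class(es) (converged in 3)
[2]={2,3}  [4]={4}

Answer: NOT BISIMILAR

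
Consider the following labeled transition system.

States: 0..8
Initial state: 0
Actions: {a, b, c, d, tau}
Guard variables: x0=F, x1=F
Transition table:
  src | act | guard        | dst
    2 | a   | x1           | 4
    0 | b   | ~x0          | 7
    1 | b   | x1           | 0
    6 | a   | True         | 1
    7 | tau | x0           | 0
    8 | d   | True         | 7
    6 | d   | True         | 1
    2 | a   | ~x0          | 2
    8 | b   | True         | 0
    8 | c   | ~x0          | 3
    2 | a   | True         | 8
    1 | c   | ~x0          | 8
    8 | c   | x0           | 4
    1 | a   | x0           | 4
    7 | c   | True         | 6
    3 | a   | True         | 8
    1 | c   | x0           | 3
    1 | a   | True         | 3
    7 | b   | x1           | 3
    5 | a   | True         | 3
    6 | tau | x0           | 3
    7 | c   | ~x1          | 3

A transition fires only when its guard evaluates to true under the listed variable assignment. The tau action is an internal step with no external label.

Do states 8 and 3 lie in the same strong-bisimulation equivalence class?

Compute ~ classes (split until stable):
  π0 = {{0,1,2,3,4,5,6,7,8}}
  π1 = {{0},{1},{2,3,5},{4},{6},{7},{8}}
  π2 = {{0},{1},{2},{3},{4},{5},{6},{7},{8}}
stable after 3 split(s): 9 block(s)
[8]={8}  [3]={3}

Answer: NOT BISIMILAR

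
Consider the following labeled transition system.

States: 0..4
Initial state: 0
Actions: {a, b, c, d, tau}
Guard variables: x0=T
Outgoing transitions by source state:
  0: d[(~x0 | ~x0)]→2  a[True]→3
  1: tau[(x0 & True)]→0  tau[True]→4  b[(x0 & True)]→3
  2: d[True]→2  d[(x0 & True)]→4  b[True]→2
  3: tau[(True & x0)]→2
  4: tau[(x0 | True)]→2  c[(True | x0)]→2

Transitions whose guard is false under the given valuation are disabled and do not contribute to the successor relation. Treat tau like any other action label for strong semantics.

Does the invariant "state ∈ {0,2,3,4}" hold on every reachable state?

Inv-set: {0,2,3,4}
Reachable = {0,2,3,4}
  0: ok
  2: ok
  3: ok
  4: ok

Answer: INVARIANT HOLDS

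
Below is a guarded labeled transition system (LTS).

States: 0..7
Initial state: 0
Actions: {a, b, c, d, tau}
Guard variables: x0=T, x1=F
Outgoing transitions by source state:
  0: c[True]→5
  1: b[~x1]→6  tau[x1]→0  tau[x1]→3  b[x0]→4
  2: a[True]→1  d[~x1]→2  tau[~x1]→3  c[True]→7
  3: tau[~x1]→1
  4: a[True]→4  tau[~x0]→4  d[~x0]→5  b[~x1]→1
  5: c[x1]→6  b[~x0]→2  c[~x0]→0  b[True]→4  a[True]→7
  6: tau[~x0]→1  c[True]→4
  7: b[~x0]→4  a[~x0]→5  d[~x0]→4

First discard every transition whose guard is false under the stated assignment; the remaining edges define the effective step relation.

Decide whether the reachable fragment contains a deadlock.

Answer: DEADLOCK at state 7

Working:
R = {0,1,4,5,6,7}
  0: c→5  [1 out]
  1: b→4  b→6  [2 out]
  4: a→4  b→1  [2 out]
  5: a→7  b→4  [2 out]
  6: c→4  [1 out]
  7: ∅  [no exit]
trace reaching 7: c·a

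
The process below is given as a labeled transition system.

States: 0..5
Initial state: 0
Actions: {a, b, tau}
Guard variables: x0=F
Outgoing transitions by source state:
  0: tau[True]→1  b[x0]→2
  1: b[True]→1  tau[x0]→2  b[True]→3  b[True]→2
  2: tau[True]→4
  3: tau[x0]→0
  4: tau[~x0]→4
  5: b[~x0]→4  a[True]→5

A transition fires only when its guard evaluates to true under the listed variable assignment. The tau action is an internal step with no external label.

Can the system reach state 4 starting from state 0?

Answer: REACHABLE

Analysis:
8 transition(s) survive guard evaluation.
depth 0: {0}
depth 1: {1}  total {0,1}
depth 2: {2,3}  total {0,1,2,3}
depth 3: {4}  total {0,1,2,3,4}
Reach set: {0,1,2,3,4}
Path to 4: tau·b·tau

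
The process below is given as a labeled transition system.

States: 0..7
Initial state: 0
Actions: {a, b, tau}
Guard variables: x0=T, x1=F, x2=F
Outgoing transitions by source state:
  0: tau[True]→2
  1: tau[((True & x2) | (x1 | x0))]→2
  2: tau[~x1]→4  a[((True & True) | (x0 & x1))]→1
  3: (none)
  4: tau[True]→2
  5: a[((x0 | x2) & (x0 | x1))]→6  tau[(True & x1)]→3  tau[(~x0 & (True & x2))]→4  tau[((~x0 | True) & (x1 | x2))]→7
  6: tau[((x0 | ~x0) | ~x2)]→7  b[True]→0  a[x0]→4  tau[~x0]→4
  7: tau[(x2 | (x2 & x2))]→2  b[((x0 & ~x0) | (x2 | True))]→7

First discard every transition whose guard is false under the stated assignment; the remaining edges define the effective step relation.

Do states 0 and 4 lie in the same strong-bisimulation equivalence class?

Answer: BISIMILAR

Trace:
Refine partition for ~:
  round 0: {{0,1,2,3,4,5,6,7}}
  round 1: {{0,1,4},{2},{3},{5},{6},{7}}
Fixed point at round 2; 6 class(es).
class of 0: {0,1,4}; class of 4: {0,1,4}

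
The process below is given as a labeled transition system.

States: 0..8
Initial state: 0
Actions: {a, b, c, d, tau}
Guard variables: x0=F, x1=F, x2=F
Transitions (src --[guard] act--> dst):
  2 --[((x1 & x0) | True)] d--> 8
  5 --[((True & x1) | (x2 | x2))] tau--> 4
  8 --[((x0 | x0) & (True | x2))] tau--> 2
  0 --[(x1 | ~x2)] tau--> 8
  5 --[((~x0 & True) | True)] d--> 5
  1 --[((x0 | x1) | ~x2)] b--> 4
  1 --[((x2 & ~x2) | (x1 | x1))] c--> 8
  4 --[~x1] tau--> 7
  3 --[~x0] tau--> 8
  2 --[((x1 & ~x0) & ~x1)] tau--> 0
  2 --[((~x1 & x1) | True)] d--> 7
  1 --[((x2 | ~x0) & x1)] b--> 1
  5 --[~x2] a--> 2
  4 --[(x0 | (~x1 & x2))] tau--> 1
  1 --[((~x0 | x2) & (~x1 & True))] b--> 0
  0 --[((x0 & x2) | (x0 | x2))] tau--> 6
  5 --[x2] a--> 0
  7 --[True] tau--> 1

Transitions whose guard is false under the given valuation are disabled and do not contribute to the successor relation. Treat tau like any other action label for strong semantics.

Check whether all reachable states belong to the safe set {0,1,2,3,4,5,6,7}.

Safe = {0,1,2,3,4,5,6,7}
R = {0,8}
  0: ok
  8: outside
counterexample path to 8: tau

Answer: INVARIANT VIOLATED at state 8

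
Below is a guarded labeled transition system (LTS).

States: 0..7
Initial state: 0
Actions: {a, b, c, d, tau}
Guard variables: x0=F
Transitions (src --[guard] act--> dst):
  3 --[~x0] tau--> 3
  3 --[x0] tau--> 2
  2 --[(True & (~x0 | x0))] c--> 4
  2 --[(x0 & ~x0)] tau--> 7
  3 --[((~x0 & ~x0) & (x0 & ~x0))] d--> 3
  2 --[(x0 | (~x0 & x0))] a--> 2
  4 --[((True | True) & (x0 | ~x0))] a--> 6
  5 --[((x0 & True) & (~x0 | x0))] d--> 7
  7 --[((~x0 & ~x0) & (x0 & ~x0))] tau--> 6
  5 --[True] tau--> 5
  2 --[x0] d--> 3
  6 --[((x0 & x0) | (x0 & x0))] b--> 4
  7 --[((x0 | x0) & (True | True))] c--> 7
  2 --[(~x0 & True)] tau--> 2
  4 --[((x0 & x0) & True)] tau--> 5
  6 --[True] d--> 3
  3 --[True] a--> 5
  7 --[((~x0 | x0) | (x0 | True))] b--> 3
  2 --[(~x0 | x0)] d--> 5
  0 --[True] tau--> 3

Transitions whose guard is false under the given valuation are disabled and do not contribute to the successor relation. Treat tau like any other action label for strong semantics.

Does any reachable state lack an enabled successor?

Reachable = {0,3,5}
  0: tau→3  [1 out]
  3: a→5  tau→3  [2 out]
  5: tau→5  [1 out]

Answer: DEADLOCK-FREE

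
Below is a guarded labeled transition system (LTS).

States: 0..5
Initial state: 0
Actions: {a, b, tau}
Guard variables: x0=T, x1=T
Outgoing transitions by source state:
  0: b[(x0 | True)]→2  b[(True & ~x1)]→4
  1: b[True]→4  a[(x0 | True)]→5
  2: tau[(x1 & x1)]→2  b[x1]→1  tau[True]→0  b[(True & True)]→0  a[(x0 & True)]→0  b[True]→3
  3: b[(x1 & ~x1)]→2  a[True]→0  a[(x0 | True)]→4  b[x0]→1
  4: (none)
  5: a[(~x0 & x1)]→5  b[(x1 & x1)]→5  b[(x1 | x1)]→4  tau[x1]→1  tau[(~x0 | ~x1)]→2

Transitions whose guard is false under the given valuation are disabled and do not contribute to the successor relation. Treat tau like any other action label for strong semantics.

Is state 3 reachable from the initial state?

15 transition(s) survive guard evaluation.
Layer 0: {0}
Layer 1: {2}  now seen {0,2}
Layer 2: {1,3}  now seen {0,1,2,3}
Layer 3: {4,5}  now seen {0,1,2,3,4,5}
Reachable = {0,1,2,3,4,5}
trace reaching 3: b·b

Answer: REACHABLE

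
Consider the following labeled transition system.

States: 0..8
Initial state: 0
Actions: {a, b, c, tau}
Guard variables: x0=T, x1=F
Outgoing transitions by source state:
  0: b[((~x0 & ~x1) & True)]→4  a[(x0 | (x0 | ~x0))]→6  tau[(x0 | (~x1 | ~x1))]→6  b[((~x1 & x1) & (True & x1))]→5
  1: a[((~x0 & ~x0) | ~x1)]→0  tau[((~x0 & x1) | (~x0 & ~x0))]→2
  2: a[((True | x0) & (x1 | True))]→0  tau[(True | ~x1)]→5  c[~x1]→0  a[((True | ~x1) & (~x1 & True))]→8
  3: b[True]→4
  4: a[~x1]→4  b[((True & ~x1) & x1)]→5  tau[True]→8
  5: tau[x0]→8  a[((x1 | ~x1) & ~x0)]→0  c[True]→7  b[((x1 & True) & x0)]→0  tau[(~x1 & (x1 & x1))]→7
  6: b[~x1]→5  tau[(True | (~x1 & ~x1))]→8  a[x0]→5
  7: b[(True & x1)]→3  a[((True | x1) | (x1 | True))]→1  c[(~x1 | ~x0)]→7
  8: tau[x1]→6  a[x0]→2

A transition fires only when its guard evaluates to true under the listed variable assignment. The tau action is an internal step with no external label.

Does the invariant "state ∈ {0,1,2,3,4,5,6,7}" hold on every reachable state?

Inv-set: {0,1,2,3,4,5,6,7}
Reachable = {0,1,2,5,6,7,8}
  0: ok
  1: ok
  2: ok
  5: ok
  6: ok
  7: ok
  8: outside
reach 8 via a·tau — violates

Answer: INVARIANT VIOLATED at state 8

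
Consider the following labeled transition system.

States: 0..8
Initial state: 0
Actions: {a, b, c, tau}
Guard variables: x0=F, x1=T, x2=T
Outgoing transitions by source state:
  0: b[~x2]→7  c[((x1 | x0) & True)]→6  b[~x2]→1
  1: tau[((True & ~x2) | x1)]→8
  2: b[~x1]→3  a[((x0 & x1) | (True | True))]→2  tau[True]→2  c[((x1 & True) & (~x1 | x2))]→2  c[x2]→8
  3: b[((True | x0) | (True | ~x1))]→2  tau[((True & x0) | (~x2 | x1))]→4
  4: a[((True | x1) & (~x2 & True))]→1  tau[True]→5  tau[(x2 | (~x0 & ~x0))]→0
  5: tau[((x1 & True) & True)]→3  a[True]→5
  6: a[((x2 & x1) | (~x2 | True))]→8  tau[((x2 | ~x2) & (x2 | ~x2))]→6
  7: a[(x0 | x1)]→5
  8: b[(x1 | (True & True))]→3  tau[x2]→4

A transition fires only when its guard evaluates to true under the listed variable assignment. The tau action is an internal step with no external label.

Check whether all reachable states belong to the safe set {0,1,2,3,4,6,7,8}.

Inv-set: {0,1,2,3,4,6,7,8}
Reachable = {0,2,3,4,5,6,8}
  0: ✓
  2: ✓
  3: ✓
  4: ✓
  5: ✗ unsafe
  6: ✓
  8: ✓
witness against invariant: c·a·tau·tau → 5

Answer: INVARIANT VIOLATED at state 5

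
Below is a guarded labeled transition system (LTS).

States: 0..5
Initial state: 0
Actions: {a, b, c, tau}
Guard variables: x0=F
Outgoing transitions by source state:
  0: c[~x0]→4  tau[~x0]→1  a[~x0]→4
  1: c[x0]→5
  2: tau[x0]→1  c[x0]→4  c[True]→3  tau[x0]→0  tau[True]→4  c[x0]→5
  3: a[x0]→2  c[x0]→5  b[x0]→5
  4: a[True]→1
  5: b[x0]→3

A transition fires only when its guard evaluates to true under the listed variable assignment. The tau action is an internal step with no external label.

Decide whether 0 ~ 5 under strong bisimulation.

Answer: NOT BISIMILAR

Working:
Compute ~ classes (split until stable):
  P[0] = {{0,1,2,3,4,5}}
  P[1] = {{0},{1,3,5},{2},{4}}
4 equivalence class(es) (converged in 2)
class of 0: {0}; class of 5: {1,3,5}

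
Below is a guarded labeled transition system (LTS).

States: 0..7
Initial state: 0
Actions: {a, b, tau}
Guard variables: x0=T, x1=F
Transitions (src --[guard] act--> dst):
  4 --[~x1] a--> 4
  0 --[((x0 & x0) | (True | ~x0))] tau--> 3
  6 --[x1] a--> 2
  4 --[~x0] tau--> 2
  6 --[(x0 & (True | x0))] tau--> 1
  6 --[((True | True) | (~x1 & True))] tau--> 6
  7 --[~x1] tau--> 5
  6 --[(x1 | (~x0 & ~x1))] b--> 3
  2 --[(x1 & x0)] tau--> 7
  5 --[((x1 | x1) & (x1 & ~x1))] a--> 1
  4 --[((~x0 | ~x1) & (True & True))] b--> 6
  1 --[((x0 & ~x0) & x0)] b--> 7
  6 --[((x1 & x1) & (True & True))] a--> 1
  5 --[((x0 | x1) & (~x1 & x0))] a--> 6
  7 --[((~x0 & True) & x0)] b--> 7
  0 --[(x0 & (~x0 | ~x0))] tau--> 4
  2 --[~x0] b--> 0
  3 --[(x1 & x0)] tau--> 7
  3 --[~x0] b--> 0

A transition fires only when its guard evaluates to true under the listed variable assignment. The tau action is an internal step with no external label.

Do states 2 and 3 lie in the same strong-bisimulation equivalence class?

Compute ~ classes (split until stable):
  P[0] = {{0,1,2,3,4,5,6,7}}
  P[1] = {{0,6,7},{1,2,3},{4},{5}}
  P[2] = {{0},{1,2,3},{4},{5},{6},{7}}
Fixed point at round 3; 6 class(es).
2∈{1,2,3}, 3∈{1,2,3}

Answer: BISIMILAR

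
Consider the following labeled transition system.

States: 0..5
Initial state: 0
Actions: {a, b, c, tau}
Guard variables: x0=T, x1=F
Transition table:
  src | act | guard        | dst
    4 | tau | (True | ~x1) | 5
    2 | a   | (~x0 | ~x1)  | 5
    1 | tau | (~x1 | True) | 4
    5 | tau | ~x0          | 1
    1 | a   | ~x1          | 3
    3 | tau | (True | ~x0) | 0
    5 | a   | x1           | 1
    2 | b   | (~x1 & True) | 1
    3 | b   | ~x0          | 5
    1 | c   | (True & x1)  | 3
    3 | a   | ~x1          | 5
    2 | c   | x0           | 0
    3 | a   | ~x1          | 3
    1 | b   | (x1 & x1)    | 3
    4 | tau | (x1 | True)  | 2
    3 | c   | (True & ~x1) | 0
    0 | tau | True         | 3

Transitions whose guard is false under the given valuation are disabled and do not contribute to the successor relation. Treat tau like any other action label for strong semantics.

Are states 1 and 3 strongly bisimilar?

Answer: NOT BISIMILAR

Analysis:
Compute ~ classes (split until stable):
  π0 = {{0,1,2,3,4,5}}
  π1 = {{0,4},{1},{2},{3},{5}}
  π2 = {{0},{1},{2},{3},{4},{5}}
6 equivalence class(es) (converged in 3)
[1]={1}  [3]={3}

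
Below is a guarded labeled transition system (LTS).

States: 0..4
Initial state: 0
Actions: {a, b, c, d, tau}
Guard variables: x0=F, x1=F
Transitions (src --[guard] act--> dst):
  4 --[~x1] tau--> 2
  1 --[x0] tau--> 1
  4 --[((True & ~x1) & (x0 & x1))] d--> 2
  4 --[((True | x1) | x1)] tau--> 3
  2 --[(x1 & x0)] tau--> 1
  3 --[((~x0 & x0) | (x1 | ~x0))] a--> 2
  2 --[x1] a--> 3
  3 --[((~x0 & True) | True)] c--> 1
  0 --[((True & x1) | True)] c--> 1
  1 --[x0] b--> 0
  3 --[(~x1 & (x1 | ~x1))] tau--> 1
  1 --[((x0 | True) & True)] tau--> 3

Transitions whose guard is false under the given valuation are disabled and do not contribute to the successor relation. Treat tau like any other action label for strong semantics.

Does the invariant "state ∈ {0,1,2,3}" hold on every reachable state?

Inv-set: {0,1,2,3}
Reachable = {0,1,2,3}
  0: ✓
  1: ✓
  2: ✓
  3: ✓

Answer: INVARIANT HOLDS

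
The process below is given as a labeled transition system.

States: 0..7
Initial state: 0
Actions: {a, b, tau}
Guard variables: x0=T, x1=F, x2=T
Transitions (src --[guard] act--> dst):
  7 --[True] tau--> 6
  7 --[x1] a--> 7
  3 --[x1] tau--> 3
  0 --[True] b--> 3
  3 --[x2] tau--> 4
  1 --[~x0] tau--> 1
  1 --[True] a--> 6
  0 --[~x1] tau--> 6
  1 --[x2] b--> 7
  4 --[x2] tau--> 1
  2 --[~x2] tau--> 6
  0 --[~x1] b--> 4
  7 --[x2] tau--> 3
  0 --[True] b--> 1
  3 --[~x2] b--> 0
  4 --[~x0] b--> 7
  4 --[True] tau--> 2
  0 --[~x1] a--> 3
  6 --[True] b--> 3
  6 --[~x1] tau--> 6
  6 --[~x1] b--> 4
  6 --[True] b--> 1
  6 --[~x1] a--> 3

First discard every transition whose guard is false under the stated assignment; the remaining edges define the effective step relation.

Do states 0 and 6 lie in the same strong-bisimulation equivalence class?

Answer: BISIMILAR

Working:
Refine partition for ~:
  round 0: {{0,1,2,3,4,5,6,7}}
  round 1: {{0,6},{1},{2,5},{3,4,7}}
  round 2: {{0,6},{1},{2,5},{3},{4},{7}}
Fixed point at round 3; 6 class(es).
0∈{0,6}, 6∈{0,6}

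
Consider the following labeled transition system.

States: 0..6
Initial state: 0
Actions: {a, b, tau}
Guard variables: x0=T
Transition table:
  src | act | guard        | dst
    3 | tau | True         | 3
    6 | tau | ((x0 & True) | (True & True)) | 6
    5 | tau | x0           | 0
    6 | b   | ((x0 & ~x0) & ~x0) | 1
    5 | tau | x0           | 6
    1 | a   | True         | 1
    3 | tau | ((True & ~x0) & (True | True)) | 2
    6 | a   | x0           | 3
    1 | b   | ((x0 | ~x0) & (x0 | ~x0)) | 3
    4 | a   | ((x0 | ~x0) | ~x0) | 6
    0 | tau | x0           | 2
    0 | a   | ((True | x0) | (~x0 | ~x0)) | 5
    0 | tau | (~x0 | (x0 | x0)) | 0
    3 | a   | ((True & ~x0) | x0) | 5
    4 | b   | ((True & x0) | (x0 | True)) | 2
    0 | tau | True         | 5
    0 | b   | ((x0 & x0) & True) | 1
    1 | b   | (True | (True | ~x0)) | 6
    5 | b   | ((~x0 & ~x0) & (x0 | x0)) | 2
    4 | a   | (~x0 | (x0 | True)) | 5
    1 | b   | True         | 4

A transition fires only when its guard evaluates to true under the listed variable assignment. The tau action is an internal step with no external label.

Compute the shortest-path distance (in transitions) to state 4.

Answer: 2

Trace:
BFS to 4:
  depth 0: {0}
  depth 1: {1,2,5}
  depth 2: {3,4,6}
4 enters at depth 2; path b·b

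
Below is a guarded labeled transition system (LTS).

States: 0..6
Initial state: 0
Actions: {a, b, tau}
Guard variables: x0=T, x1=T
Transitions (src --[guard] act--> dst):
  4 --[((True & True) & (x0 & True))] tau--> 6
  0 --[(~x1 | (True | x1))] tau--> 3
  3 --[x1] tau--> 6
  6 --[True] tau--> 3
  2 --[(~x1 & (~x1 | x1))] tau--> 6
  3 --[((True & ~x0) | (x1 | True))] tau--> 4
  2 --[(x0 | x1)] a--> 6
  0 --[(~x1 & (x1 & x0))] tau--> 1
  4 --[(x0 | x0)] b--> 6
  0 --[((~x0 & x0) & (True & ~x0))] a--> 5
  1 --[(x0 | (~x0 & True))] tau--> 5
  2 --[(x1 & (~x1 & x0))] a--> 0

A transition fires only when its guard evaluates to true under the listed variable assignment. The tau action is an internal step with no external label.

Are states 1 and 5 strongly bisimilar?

Refine partition for ~:
  π0 = {{0,1,2,3,4,5,6}}
  π1 = {{0,1,3,6},{2},{4},{5}}
  π2 = {{0,6},{1},{2},{3},{4},{5}}
6 equivalence class(es) (converged in 3)
class of 1: {1}; class of 5: {5}

Answer: NOT BISIMILAR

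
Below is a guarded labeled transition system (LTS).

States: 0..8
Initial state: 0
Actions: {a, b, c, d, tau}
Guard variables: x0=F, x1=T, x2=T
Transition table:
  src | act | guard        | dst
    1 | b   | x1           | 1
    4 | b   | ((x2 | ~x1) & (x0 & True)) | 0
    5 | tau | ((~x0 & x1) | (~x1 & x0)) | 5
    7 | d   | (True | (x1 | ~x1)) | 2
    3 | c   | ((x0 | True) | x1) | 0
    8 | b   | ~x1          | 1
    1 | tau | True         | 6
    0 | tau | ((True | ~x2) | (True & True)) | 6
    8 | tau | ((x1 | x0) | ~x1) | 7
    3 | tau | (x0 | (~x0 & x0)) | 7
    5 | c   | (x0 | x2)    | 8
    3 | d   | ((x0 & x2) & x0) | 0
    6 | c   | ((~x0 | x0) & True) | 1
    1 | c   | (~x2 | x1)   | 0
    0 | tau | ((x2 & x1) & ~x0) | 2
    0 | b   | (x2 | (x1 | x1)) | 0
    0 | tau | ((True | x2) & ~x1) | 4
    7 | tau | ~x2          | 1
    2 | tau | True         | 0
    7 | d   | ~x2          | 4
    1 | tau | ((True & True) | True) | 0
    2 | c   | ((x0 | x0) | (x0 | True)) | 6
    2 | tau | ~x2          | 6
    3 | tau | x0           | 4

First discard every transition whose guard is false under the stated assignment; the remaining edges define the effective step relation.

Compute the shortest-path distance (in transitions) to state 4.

Answer: UNREACHABLE

Trace:
Breadth-first toward 4:
  L0 = {0}
  L1 = {2,6}
  L2 = {1}
4 never appears.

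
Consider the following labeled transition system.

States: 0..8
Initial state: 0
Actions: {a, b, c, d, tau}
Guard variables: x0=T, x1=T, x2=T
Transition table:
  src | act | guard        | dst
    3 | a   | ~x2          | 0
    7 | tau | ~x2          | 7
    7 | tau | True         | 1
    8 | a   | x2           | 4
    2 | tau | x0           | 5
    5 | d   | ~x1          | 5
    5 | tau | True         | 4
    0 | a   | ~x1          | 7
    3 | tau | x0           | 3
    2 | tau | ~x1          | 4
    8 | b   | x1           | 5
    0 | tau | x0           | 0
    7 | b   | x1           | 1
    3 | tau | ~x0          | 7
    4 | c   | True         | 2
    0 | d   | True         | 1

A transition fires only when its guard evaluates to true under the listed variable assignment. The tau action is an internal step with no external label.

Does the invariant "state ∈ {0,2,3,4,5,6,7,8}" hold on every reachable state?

Answer: INVARIANT VIOLATED at state 1

Working:
Inv-set: {0,2,3,4,5,6,7,8}
Reachable = {0,1}
  0: ok
  1: outside
counterexample path to 1: d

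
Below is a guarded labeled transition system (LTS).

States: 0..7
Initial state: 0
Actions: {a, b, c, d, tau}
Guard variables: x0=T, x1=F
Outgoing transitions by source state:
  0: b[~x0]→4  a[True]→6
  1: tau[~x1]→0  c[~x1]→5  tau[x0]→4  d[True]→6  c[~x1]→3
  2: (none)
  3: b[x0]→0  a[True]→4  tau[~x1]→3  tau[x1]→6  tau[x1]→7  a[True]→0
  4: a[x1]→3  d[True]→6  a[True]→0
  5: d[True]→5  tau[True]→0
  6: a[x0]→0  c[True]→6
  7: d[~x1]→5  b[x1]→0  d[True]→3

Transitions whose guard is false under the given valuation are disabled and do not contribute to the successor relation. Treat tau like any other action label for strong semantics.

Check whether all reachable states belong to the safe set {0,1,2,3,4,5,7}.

Answer: INVARIANT VIOLATED at state 6

Working:
Allowed set {0,1,2,3,4,5,7}
Reach set: {0,6}
  0: ok
  6: ✗ unsafe
reach 6 via a — violates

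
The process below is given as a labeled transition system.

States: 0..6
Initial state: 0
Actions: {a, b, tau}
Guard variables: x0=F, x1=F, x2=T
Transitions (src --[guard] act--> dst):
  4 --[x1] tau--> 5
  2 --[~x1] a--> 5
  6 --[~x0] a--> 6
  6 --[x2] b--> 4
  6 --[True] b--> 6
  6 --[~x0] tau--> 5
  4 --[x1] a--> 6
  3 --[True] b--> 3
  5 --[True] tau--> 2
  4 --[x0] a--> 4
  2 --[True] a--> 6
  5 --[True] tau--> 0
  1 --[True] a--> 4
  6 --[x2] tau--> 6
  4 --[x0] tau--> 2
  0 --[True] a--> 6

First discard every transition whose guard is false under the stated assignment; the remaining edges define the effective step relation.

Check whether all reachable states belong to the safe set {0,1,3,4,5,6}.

Answer: INVARIANT VIOLATED at state 2

Working:
Safe = {0,1,3,4,5,6}
Reach set: {0,2,4,5,6}
  0: ok
  2: VIOLATES
  4: ok
  5: ok
  6: ok
counterexample path to 2: a·tau·tau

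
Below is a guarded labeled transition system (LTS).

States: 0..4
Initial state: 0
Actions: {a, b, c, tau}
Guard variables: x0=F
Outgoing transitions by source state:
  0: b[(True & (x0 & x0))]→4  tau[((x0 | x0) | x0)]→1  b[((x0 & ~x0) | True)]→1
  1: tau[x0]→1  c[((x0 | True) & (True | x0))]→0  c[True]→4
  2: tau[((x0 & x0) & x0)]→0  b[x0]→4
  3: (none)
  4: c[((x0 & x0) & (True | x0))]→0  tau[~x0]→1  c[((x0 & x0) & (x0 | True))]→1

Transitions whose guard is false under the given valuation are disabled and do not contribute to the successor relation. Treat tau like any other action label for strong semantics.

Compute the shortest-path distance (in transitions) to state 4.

Answer: 2

Trace:
Breadth-first toward 4:
  L0 = {0}
  L1 = {1}
  L2 = {4}
4 enters at depth 2; path b·c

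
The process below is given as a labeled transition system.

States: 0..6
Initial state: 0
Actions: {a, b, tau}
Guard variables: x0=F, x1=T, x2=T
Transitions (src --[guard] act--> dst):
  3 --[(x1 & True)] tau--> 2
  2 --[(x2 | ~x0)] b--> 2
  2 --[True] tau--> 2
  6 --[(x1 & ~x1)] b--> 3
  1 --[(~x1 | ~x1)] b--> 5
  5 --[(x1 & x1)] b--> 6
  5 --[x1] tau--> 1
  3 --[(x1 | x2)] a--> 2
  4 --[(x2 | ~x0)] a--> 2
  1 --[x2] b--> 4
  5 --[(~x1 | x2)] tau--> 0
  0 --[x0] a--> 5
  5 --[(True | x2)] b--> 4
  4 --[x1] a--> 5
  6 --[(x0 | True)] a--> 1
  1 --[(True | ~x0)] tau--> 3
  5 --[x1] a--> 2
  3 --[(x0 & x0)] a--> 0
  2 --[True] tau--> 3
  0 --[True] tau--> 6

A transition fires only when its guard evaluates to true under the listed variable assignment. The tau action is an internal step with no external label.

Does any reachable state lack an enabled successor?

Reach set: {0,1,2,3,4,5,6}
  0: tau→6  [1 exit(s)]
  1: b→4  tau→3  [2 exit(s)]
  2: b→2  tau→2  tau→3  [3 exit(s)]
  3: a→2  tau→2  [2 exit(s)]
  4: a→2  a→5  [2 exit(s)]
  5: a→2  b→4  b→6  tau→0  tau→1  [5 exit(s)]
  6: a→1  [1 exit(s)]

Answer: DEADLOCK-FREE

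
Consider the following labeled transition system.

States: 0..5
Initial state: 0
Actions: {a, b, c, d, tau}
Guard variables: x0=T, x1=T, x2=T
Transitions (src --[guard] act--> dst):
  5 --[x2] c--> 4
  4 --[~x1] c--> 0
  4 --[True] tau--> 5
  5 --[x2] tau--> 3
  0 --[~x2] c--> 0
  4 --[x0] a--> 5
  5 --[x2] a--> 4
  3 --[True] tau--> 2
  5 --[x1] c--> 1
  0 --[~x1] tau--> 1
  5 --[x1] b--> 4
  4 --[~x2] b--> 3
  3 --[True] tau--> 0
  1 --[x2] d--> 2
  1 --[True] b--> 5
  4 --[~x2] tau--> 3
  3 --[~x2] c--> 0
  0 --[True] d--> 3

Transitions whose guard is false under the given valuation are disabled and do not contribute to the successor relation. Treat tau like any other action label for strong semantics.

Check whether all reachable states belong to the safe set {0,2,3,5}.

Answer: INVARIANT HOLDS

Trace:
Allowed set {0,2,3,5}
R = {0,2,3}
  0: safe
  2: safe
  3: safe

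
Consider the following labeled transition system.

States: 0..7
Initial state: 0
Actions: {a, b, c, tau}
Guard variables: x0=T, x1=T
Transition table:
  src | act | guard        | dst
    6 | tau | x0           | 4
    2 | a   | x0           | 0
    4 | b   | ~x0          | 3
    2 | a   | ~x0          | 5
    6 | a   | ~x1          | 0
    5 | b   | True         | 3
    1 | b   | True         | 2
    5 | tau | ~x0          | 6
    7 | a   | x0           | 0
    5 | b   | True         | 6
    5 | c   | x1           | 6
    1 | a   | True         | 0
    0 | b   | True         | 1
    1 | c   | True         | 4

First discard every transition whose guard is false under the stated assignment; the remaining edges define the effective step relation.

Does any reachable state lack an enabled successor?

Answer: DEADLOCK at state 4

Analysis:
Reach set: {0,1,2,4}
  0: b→1  [1 exit(s)]
  1: a→0  b→2  c→4  [3 exit(s)]
  2: a→0  [1 exit(s)]
  4: ∅  [STUCK]
Path to 4: b·c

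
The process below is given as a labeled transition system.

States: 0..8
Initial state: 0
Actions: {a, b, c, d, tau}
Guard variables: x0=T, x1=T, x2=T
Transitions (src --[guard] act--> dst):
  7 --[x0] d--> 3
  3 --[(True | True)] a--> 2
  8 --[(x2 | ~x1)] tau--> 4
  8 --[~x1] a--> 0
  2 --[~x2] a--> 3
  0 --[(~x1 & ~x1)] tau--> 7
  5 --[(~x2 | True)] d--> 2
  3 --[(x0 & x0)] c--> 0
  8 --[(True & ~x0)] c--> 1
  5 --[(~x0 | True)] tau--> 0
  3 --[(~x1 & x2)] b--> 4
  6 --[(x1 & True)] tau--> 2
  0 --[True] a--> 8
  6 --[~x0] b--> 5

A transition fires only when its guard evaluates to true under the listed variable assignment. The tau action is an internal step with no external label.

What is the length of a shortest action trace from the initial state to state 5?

Answer: UNREACHABLE

Analysis:
Breadth-first toward 5:
  L0 = {0}
  L1 = {8}
  L2 = {4}
5 never appears.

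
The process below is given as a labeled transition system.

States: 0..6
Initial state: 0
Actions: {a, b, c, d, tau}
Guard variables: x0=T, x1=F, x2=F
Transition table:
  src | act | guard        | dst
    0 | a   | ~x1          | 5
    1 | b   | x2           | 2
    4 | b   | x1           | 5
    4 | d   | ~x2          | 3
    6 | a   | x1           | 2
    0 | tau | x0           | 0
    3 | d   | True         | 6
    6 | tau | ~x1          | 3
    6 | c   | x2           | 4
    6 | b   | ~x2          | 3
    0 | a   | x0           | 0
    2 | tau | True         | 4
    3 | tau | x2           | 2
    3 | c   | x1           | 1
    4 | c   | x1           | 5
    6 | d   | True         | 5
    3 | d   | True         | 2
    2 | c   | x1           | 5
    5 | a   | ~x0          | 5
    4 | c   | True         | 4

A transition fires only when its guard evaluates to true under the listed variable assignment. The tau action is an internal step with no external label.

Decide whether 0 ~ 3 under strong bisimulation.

Compute ~ classes (split until stable):
  π0 = {{0,1,2,3,4,5,6}}
  π1 = {{0},{1,5},{2},{3},{4},{6}}
6 equivalence class(es) (converged in 2)
0∈{0}, 3∈{3}

Answer: NOT BISIMILAR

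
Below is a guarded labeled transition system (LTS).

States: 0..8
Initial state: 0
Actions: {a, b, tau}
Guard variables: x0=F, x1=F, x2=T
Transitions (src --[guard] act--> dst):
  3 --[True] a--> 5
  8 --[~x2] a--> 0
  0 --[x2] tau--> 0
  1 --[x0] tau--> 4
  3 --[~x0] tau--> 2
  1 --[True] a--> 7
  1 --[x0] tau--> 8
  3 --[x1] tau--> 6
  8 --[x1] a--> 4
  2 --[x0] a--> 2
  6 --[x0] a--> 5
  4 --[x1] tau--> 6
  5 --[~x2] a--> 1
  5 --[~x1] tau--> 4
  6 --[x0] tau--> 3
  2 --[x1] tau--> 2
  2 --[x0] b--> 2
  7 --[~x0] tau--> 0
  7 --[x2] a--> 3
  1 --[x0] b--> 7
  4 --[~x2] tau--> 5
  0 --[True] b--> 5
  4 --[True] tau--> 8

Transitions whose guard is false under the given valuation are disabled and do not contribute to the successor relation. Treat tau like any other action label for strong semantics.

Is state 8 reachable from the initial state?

Answer: REACHABLE

Trace:
Guard filter leaves 9 enabled edge(s).
depth 0: {0}
depth 1: {5}  total {0,5}
depth 2: {4}  total {0,4,5}
depth 3: {8}  total {0,4,5,8}
R = {0,4,5,8}
witness 8: b·tau·tau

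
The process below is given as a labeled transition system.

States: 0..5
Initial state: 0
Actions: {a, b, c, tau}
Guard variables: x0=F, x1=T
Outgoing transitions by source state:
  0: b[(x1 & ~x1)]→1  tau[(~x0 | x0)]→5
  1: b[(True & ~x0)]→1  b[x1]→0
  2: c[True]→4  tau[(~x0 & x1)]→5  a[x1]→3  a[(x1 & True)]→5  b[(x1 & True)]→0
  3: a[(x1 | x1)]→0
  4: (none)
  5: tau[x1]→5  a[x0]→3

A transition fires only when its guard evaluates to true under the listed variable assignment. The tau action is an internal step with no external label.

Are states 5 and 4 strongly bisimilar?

Answer: NOT BISIMILAR

Working:
Compute ~ classes (split until stable):
  P[0] = {{0,1,2,3,4,5}}
  P[1] = {{0,5},{1},{2},{3},{4}}
stable after 2 split(s): 5 block(s)
5∈{0,5}, 4∈{4}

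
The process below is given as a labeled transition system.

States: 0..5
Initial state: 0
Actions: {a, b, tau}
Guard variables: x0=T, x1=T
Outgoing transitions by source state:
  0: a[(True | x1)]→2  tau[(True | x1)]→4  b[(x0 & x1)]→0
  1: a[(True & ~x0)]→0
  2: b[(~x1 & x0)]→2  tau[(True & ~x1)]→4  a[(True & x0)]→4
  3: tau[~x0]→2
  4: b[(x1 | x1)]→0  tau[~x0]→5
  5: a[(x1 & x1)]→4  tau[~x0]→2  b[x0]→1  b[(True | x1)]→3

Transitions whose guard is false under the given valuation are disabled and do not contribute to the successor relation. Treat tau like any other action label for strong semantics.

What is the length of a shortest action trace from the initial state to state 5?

Breadth-first toward 5:
  L0 = {0}
  L1 = {2,4}
5 never appears.

Answer: UNREACHABLE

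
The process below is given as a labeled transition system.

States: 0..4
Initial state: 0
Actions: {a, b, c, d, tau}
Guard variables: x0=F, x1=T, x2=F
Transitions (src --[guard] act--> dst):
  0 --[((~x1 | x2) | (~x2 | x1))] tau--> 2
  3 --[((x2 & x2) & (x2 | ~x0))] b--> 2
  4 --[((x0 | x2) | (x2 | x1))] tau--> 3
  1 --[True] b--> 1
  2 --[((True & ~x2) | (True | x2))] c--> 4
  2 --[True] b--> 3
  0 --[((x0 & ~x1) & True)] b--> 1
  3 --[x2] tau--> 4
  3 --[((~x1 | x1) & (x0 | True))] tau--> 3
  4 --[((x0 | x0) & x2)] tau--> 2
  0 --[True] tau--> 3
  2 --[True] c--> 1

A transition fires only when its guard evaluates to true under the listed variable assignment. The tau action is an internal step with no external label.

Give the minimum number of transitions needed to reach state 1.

Answer: 2

Trace:
BFS to 1:
  depth 0: {0}
  depth 1: {2,3}
  depth 2: {1,4}
first hit 1 at d=2 via tau·c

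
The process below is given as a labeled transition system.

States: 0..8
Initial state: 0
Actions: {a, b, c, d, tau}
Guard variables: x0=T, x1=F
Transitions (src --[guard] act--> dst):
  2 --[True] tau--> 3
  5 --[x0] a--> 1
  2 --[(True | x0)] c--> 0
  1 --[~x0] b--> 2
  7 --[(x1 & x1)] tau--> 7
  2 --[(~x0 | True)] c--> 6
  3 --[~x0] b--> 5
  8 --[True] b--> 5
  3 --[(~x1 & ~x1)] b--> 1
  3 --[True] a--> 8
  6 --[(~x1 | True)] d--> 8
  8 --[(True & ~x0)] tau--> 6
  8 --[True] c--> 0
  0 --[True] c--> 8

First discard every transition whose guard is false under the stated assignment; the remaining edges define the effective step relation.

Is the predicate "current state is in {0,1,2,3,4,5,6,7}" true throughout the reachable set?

Answer: INVARIANT VIOLATED at state 8

Working:
Inv-set: {0,1,2,3,4,5,6,7}
Reachable = {0,1,5,8}
  0: ok
  1: ok
  5: ok
  8: VIOLATES
counterexample path to 8: c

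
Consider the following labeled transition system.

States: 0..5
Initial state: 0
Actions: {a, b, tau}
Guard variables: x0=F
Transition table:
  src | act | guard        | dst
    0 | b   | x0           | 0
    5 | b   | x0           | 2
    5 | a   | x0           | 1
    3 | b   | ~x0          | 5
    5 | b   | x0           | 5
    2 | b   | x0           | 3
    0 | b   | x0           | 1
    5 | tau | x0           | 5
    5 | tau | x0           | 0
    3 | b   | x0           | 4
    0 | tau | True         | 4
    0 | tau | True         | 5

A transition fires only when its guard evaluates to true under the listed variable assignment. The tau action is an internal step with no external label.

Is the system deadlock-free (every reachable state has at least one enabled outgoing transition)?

Reach set: {0,4,5}
  0: tau→4  tau→5  [deg 2]
  4: ∅  [STUCK]
  5: ∅  [STUCK]
witness 4: tau

Answer: DEADLOCK at state 4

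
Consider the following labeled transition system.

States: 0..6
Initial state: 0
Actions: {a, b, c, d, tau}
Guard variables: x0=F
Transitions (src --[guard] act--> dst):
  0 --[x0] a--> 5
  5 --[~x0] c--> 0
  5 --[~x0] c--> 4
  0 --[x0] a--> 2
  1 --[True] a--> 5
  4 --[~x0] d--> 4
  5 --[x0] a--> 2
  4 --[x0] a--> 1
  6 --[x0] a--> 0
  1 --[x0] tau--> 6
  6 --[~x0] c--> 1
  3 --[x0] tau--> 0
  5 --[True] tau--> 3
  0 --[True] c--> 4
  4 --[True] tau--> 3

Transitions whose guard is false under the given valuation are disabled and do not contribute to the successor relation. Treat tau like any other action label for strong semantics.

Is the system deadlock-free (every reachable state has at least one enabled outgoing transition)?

Answer: DEADLOCK at state 3

Analysis:
R = {0,3,4}
  0: c→4  [1 exit(s)]
  3: ∅  [no exit]
  4: d→4  tau→3  [2 exit(s)]
trace reaching 3: c·tau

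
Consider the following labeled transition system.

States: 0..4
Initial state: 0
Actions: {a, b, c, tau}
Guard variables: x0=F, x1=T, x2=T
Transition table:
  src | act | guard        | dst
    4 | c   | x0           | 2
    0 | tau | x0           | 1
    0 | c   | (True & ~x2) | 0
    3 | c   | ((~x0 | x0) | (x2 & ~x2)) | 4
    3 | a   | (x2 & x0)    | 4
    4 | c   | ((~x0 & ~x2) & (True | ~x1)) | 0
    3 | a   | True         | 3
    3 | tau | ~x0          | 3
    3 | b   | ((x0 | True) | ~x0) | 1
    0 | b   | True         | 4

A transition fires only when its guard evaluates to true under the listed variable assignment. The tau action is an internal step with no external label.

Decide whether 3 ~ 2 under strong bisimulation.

Answer: NOT BISIMILAR

Working:
Refine partition for ~:
  π0 = {{0,1,2,3,4}}
  π1 = {{0},{1,2,4},{3}}
Fixed point at round 2; 3 class(es).
class of 3: {3}; class of 2: {1,2,4}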